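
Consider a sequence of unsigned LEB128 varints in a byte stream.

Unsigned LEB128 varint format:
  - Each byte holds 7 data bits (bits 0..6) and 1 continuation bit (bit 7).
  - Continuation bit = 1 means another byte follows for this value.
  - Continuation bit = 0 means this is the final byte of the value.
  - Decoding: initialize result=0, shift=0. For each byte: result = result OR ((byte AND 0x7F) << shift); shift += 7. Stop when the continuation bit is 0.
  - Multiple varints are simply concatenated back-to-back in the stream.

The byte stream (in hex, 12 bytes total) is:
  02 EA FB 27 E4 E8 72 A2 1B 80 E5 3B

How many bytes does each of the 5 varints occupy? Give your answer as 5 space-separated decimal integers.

  byte[0]=0x02 cont=0 payload=0x02=2: acc |= 2<<0 -> acc=2 shift=7 [end]
Varint 1: bytes[0:1] = 02 -> value 2 (1 byte(s))
  byte[1]=0xEA cont=1 payload=0x6A=106: acc |= 106<<0 -> acc=106 shift=7
  byte[2]=0xFB cont=1 payload=0x7B=123: acc |= 123<<7 -> acc=15850 shift=14
  byte[3]=0x27 cont=0 payload=0x27=39: acc |= 39<<14 -> acc=654826 shift=21 [end]
Varint 2: bytes[1:4] = EA FB 27 -> value 654826 (3 byte(s))
  byte[4]=0xE4 cont=1 payload=0x64=100: acc |= 100<<0 -> acc=100 shift=7
  byte[5]=0xE8 cont=1 payload=0x68=104: acc |= 104<<7 -> acc=13412 shift=14
  byte[6]=0x72 cont=0 payload=0x72=114: acc |= 114<<14 -> acc=1881188 shift=21 [end]
Varint 3: bytes[4:7] = E4 E8 72 -> value 1881188 (3 byte(s))
  byte[7]=0xA2 cont=1 payload=0x22=34: acc |= 34<<0 -> acc=34 shift=7
  byte[8]=0x1B cont=0 payload=0x1B=27: acc |= 27<<7 -> acc=3490 shift=14 [end]
Varint 4: bytes[7:9] = A2 1B -> value 3490 (2 byte(s))
  byte[9]=0x80 cont=1 payload=0x00=0: acc |= 0<<0 -> acc=0 shift=7
  byte[10]=0xE5 cont=1 payload=0x65=101: acc |= 101<<7 -> acc=12928 shift=14
  byte[11]=0x3B cont=0 payload=0x3B=59: acc |= 59<<14 -> acc=979584 shift=21 [end]
Varint 5: bytes[9:12] = 80 E5 3B -> value 979584 (3 byte(s))

Answer: 1 3 3 2 3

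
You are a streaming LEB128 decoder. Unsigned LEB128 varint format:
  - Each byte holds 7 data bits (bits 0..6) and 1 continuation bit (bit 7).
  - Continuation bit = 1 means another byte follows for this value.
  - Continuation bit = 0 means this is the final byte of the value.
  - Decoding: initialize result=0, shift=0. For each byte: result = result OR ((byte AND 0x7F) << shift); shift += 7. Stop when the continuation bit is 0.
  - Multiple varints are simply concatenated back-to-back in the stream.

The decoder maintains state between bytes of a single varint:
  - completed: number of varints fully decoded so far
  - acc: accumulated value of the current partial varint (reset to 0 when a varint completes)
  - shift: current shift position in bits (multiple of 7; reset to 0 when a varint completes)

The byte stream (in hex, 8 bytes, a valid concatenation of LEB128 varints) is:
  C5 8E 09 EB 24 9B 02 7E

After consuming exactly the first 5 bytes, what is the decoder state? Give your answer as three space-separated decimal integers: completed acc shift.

byte[0]=0xC5 cont=1 payload=0x45: acc |= 69<<0 -> completed=0 acc=69 shift=7
byte[1]=0x8E cont=1 payload=0x0E: acc |= 14<<7 -> completed=0 acc=1861 shift=14
byte[2]=0x09 cont=0 payload=0x09: varint #1 complete (value=149317); reset -> completed=1 acc=0 shift=0
byte[3]=0xEB cont=1 payload=0x6B: acc |= 107<<0 -> completed=1 acc=107 shift=7
byte[4]=0x24 cont=0 payload=0x24: varint #2 complete (value=4715); reset -> completed=2 acc=0 shift=0

Answer: 2 0 0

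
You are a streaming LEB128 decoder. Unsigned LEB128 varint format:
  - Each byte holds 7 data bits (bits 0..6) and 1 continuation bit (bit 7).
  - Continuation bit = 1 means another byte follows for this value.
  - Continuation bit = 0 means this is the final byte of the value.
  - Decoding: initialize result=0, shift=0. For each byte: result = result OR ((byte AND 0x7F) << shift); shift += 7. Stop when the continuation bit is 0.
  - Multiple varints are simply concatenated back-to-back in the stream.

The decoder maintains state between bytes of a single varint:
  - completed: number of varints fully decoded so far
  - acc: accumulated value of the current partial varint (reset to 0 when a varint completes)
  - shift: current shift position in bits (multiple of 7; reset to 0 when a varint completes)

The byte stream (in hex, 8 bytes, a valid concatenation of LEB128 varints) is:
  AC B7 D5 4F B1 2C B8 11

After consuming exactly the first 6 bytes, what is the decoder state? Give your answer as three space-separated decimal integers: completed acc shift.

byte[0]=0xAC cont=1 payload=0x2C: acc |= 44<<0 -> completed=0 acc=44 shift=7
byte[1]=0xB7 cont=1 payload=0x37: acc |= 55<<7 -> completed=0 acc=7084 shift=14
byte[2]=0xD5 cont=1 payload=0x55: acc |= 85<<14 -> completed=0 acc=1399724 shift=21
byte[3]=0x4F cont=0 payload=0x4F: varint #1 complete (value=167074732); reset -> completed=1 acc=0 shift=0
byte[4]=0xB1 cont=1 payload=0x31: acc |= 49<<0 -> completed=1 acc=49 shift=7
byte[5]=0x2C cont=0 payload=0x2C: varint #2 complete (value=5681); reset -> completed=2 acc=0 shift=0

Answer: 2 0 0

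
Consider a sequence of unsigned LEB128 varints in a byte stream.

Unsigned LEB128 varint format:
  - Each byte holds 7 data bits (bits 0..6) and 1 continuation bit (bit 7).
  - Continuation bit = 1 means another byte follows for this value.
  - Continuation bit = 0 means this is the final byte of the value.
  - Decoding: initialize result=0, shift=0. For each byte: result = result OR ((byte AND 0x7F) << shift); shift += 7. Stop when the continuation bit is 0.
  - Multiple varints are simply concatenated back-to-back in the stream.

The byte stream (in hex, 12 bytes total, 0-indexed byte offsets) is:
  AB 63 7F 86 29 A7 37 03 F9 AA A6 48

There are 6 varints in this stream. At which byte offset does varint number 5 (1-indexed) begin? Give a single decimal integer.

  byte[0]=0xAB cont=1 payload=0x2B=43: acc |= 43<<0 -> acc=43 shift=7
  byte[1]=0x63 cont=0 payload=0x63=99: acc |= 99<<7 -> acc=12715 shift=14 [end]
Varint 1: bytes[0:2] = AB 63 -> value 12715 (2 byte(s))
  byte[2]=0x7F cont=0 payload=0x7F=127: acc |= 127<<0 -> acc=127 shift=7 [end]
Varint 2: bytes[2:3] = 7F -> value 127 (1 byte(s))
  byte[3]=0x86 cont=1 payload=0x06=6: acc |= 6<<0 -> acc=6 shift=7
  byte[4]=0x29 cont=0 payload=0x29=41: acc |= 41<<7 -> acc=5254 shift=14 [end]
Varint 3: bytes[3:5] = 86 29 -> value 5254 (2 byte(s))
  byte[5]=0xA7 cont=1 payload=0x27=39: acc |= 39<<0 -> acc=39 shift=7
  byte[6]=0x37 cont=0 payload=0x37=55: acc |= 55<<7 -> acc=7079 shift=14 [end]
Varint 4: bytes[5:7] = A7 37 -> value 7079 (2 byte(s))
  byte[7]=0x03 cont=0 payload=0x03=3: acc |= 3<<0 -> acc=3 shift=7 [end]
Varint 5: bytes[7:8] = 03 -> value 3 (1 byte(s))
  byte[8]=0xF9 cont=1 payload=0x79=121: acc |= 121<<0 -> acc=121 shift=7
  byte[9]=0xAA cont=1 payload=0x2A=42: acc |= 42<<7 -> acc=5497 shift=14
  byte[10]=0xA6 cont=1 payload=0x26=38: acc |= 38<<14 -> acc=628089 shift=21
  byte[11]=0x48 cont=0 payload=0x48=72: acc |= 72<<21 -> acc=151623033 shift=28 [end]
Varint 6: bytes[8:12] = F9 AA A6 48 -> value 151623033 (4 byte(s))

Answer: 7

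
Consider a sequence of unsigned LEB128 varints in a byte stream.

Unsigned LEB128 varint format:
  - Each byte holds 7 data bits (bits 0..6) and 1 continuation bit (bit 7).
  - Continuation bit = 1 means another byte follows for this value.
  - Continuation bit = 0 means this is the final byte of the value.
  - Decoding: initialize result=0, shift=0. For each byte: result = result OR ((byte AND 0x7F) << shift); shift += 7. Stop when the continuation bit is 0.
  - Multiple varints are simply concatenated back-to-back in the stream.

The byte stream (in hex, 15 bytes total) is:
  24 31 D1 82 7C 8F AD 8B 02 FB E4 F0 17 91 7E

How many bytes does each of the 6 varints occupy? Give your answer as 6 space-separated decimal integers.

Answer: 1 1 3 4 4 2

Derivation:
  byte[0]=0x24 cont=0 payload=0x24=36: acc |= 36<<0 -> acc=36 shift=7 [end]
Varint 1: bytes[0:1] = 24 -> value 36 (1 byte(s))
  byte[1]=0x31 cont=0 payload=0x31=49: acc |= 49<<0 -> acc=49 shift=7 [end]
Varint 2: bytes[1:2] = 31 -> value 49 (1 byte(s))
  byte[2]=0xD1 cont=1 payload=0x51=81: acc |= 81<<0 -> acc=81 shift=7
  byte[3]=0x82 cont=1 payload=0x02=2: acc |= 2<<7 -> acc=337 shift=14
  byte[4]=0x7C cont=0 payload=0x7C=124: acc |= 124<<14 -> acc=2031953 shift=21 [end]
Varint 3: bytes[2:5] = D1 82 7C -> value 2031953 (3 byte(s))
  byte[5]=0x8F cont=1 payload=0x0F=15: acc |= 15<<0 -> acc=15 shift=7
  byte[6]=0xAD cont=1 payload=0x2D=45: acc |= 45<<7 -> acc=5775 shift=14
  byte[7]=0x8B cont=1 payload=0x0B=11: acc |= 11<<14 -> acc=185999 shift=21
  byte[8]=0x02 cont=0 payload=0x02=2: acc |= 2<<21 -> acc=4380303 shift=28 [end]
Varint 4: bytes[5:9] = 8F AD 8B 02 -> value 4380303 (4 byte(s))
  byte[9]=0xFB cont=1 payload=0x7B=123: acc |= 123<<0 -> acc=123 shift=7
  byte[10]=0xE4 cont=1 payload=0x64=100: acc |= 100<<7 -> acc=12923 shift=14
  byte[11]=0xF0 cont=1 payload=0x70=112: acc |= 112<<14 -> acc=1847931 shift=21
  byte[12]=0x17 cont=0 payload=0x17=23: acc |= 23<<21 -> acc=50082427 shift=28 [end]
Varint 5: bytes[9:13] = FB E4 F0 17 -> value 50082427 (4 byte(s))
  byte[13]=0x91 cont=1 payload=0x11=17: acc |= 17<<0 -> acc=17 shift=7
  byte[14]=0x7E cont=0 payload=0x7E=126: acc |= 126<<7 -> acc=16145 shift=14 [end]
Varint 6: bytes[13:15] = 91 7E -> value 16145 (2 byte(s))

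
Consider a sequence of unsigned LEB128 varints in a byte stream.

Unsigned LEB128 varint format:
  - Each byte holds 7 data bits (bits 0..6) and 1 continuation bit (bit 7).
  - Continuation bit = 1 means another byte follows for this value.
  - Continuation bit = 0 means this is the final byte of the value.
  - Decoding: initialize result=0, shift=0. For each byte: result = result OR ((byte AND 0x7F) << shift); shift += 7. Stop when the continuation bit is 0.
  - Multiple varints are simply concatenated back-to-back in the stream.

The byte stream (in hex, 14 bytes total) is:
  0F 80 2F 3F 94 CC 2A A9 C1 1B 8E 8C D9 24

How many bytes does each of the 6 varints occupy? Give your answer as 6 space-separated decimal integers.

  byte[0]=0x0F cont=0 payload=0x0F=15: acc |= 15<<0 -> acc=15 shift=7 [end]
Varint 1: bytes[0:1] = 0F -> value 15 (1 byte(s))
  byte[1]=0x80 cont=1 payload=0x00=0: acc |= 0<<0 -> acc=0 shift=7
  byte[2]=0x2F cont=0 payload=0x2F=47: acc |= 47<<7 -> acc=6016 shift=14 [end]
Varint 2: bytes[1:3] = 80 2F -> value 6016 (2 byte(s))
  byte[3]=0x3F cont=0 payload=0x3F=63: acc |= 63<<0 -> acc=63 shift=7 [end]
Varint 3: bytes[3:4] = 3F -> value 63 (1 byte(s))
  byte[4]=0x94 cont=1 payload=0x14=20: acc |= 20<<0 -> acc=20 shift=7
  byte[5]=0xCC cont=1 payload=0x4C=76: acc |= 76<<7 -> acc=9748 shift=14
  byte[6]=0x2A cont=0 payload=0x2A=42: acc |= 42<<14 -> acc=697876 shift=21 [end]
Varint 4: bytes[4:7] = 94 CC 2A -> value 697876 (3 byte(s))
  byte[7]=0xA9 cont=1 payload=0x29=41: acc |= 41<<0 -> acc=41 shift=7
  byte[8]=0xC1 cont=1 payload=0x41=65: acc |= 65<<7 -> acc=8361 shift=14
  byte[9]=0x1B cont=0 payload=0x1B=27: acc |= 27<<14 -> acc=450729 shift=21 [end]
Varint 5: bytes[7:10] = A9 C1 1B -> value 450729 (3 byte(s))
  byte[10]=0x8E cont=1 payload=0x0E=14: acc |= 14<<0 -> acc=14 shift=7
  byte[11]=0x8C cont=1 payload=0x0C=12: acc |= 12<<7 -> acc=1550 shift=14
  byte[12]=0xD9 cont=1 payload=0x59=89: acc |= 89<<14 -> acc=1459726 shift=21
  byte[13]=0x24 cont=0 payload=0x24=36: acc |= 36<<21 -> acc=76957198 shift=28 [end]
Varint 6: bytes[10:14] = 8E 8C D9 24 -> value 76957198 (4 byte(s))

Answer: 1 2 1 3 3 4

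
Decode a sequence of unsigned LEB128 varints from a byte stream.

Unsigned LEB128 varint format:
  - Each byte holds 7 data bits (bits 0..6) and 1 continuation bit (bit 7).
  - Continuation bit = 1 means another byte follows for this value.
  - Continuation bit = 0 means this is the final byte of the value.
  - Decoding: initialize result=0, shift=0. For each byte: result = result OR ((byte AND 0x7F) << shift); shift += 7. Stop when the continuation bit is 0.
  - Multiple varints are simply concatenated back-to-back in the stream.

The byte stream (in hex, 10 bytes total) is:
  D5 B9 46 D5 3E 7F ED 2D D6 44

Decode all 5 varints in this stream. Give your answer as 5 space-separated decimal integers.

Answer: 1154261 8021 127 5869 8790

Derivation:
  byte[0]=0xD5 cont=1 payload=0x55=85: acc |= 85<<0 -> acc=85 shift=7
  byte[1]=0xB9 cont=1 payload=0x39=57: acc |= 57<<7 -> acc=7381 shift=14
  byte[2]=0x46 cont=0 payload=0x46=70: acc |= 70<<14 -> acc=1154261 shift=21 [end]
Varint 1: bytes[0:3] = D5 B9 46 -> value 1154261 (3 byte(s))
  byte[3]=0xD5 cont=1 payload=0x55=85: acc |= 85<<0 -> acc=85 shift=7
  byte[4]=0x3E cont=0 payload=0x3E=62: acc |= 62<<7 -> acc=8021 shift=14 [end]
Varint 2: bytes[3:5] = D5 3E -> value 8021 (2 byte(s))
  byte[5]=0x7F cont=0 payload=0x7F=127: acc |= 127<<0 -> acc=127 shift=7 [end]
Varint 3: bytes[5:6] = 7F -> value 127 (1 byte(s))
  byte[6]=0xED cont=1 payload=0x6D=109: acc |= 109<<0 -> acc=109 shift=7
  byte[7]=0x2D cont=0 payload=0x2D=45: acc |= 45<<7 -> acc=5869 shift=14 [end]
Varint 4: bytes[6:8] = ED 2D -> value 5869 (2 byte(s))
  byte[8]=0xD6 cont=1 payload=0x56=86: acc |= 86<<0 -> acc=86 shift=7
  byte[9]=0x44 cont=0 payload=0x44=68: acc |= 68<<7 -> acc=8790 shift=14 [end]
Varint 5: bytes[8:10] = D6 44 -> value 8790 (2 byte(s))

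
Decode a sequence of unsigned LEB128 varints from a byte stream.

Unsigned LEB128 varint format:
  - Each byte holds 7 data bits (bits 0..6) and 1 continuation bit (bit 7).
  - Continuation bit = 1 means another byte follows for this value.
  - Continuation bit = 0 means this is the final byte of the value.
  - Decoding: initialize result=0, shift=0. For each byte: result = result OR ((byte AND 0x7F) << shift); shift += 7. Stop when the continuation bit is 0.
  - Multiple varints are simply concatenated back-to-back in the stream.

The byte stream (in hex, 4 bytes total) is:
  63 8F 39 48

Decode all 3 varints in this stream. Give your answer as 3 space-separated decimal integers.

Answer: 99 7311 72

Derivation:
  byte[0]=0x63 cont=0 payload=0x63=99: acc |= 99<<0 -> acc=99 shift=7 [end]
Varint 1: bytes[0:1] = 63 -> value 99 (1 byte(s))
  byte[1]=0x8F cont=1 payload=0x0F=15: acc |= 15<<0 -> acc=15 shift=7
  byte[2]=0x39 cont=0 payload=0x39=57: acc |= 57<<7 -> acc=7311 shift=14 [end]
Varint 2: bytes[1:3] = 8F 39 -> value 7311 (2 byte(s))
  byte[3]=0x48 cont=0 payload=0x48=72: acc |= 72<<0 -> acc=72 shift=7 [end]
Varint 3: bytes[3:4] = 48 -> value 72 (1 byte(s))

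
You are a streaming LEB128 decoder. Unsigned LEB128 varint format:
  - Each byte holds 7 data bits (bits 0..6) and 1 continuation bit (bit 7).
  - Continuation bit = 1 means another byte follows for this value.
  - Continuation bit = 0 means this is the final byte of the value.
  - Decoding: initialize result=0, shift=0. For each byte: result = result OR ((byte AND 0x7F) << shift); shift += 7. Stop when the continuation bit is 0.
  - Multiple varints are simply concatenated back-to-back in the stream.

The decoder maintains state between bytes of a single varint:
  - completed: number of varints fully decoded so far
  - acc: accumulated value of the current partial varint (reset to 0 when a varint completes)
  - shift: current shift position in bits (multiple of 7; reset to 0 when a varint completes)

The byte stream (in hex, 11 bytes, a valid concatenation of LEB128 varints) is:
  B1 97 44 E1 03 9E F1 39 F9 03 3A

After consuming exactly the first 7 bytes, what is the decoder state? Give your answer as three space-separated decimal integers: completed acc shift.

byte[0]=0xB1 cont=1 payload=0x31: acc |= 49<<0 -> completed=0 acc=49 shift=7
byte[1]=0x97 cont=1 payload=0x17: acc |= 23<<7 -> completed=0 acc=2993 shift=14
byte[2]=0x44 cont=0 payload=0x44: varint #1 complete (value=1117105); reset -> completed=1 acc=0 shift=0
byte[3]=0xE1 cont=1 payload=0x61: acc |= 97<<0 -> completed=1 acc=97 shift=7
byte[4]=0x03 cont=0 payload=0x03: varint #2 complete (value=481); reset -> completed=2 acc=0 shift=0
byte[5]=0x9E cont=1 payload=0x1E: acc |= 30<<0 -> completed=2 acc=30 shift=7
byte[6]=0xF1 cont=1 payload=0x71: acc |= 113<<7 -> completed=2 acc=14494 shift=14

Answer: 2 14494 14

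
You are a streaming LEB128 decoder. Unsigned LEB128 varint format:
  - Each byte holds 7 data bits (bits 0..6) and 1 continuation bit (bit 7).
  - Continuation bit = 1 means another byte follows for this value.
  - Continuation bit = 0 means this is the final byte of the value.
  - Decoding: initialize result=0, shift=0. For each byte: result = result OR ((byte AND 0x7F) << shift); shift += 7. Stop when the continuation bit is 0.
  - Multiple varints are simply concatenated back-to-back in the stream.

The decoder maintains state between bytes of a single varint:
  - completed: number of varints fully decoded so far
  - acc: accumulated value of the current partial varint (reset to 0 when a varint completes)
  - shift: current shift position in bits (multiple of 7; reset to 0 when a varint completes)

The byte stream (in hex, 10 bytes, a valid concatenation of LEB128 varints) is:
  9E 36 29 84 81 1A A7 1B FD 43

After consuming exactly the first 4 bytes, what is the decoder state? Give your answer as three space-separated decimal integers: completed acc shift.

byte[0]=0x9E cont=1 payload=0x1E: acc |= 30<<0 -> completed=0 acc=30 shift=7
byte[1]=0x36 cont=0 payload=0x36: varint #1 complete (value=6942); reset -> completed=1 acc=0 shift=0
byte[2]=0x29 cont=0 payload=0x29: varint #2 complete (value=41); reset -> completed=2 acc=0 shift=0
byte[3]=0x84 cont=1 payload=0x04: acc |= 4<<0 -> completed=2 acc=4 shift=7

Answer: 2 4 7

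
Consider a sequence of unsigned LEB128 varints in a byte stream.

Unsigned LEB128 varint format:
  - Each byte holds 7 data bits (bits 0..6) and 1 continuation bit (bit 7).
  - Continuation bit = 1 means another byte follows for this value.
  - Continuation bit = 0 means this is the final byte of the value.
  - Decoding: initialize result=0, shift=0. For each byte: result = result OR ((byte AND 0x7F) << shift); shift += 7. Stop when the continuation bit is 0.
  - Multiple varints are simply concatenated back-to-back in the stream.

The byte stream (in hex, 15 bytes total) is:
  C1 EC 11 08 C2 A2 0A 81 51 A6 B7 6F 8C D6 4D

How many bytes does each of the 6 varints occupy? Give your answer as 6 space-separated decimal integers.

Answer: 3 1 3 2 3 3

Derivation:
  byte[0]=0xC1 cont=1 payload=0x41=65: acc |= 65<<0 -> acc=65 shift=7
  byte[1]=0xEC cont=1 payload=0x6C=108: acc |= 108<<7 -> acc=13889 shift=14
  byte[2]=0x11 cont=0 payload=0x11=17: acc |= 17<<14 -> acc=292417 shift=21 [end]
Varint 1: bytes[0:3] = C1 EC 11 -> value 292417 (3 byte(s))
  byte[3]=0x08 cont=0 payload=0x08=8: acc |= 8<<0 -> acc=8 shift=7 [end]
Varint 2: bytes[3:4] = 08 -> value 8 (1 byte(s))
  byte[4]=0xC2 cont=1 payload=0x42=66: acc |= 66<<0 -> acc=66 shift=7
  byte[5]=0xA2 cont=1 payload=0x22=34: acc |= 34<<7 -> acc=4418 shift=14
  byte[6]=0x0A cont=0 payload=0x0A=10: acc |= 10<<14 -> acc=168258 shift=21 [end]
Varint 3: bytes[4:7] = C2 A2 0A -> value 168258 (3 byte(s))
  byte[7]=0x81 cont=1 payload=0x01=1: acc |= 1<<0 -> acc=1 shift=7
  byte[8]=0x51 cont=0 payload=0x51=81: acc |= 81<<7 -> acc=10369 shift=14 [end]
Varint 4: bytes[7:9] = 81 51 -> value 10369 (2 byte(s))
  byte[9]=0xA6 cont=1 payload=0x26=38: acc |= 38<<0 -> acc=38 shift=7
  byte[10]=0xB7 cont=1 payload=0x37=55: acc |= 55<<7 -> acc=7078 shift=14
  byte[11]=0x6F cont=0 payload=0x6F=111: acc |= 111<<14 -> acc=1825702 shift=21 [end]
Varint 5: bytes[9:12] = A6 B7 6F -> value 1825702 (3 byte(s))
  byte[12]=0x8C cont=1 payload=0x0C=12: acc |= 12<<0 -> acc=12 shift=7
  byte[13]=0xD6 cont=1 payload=0x56=86: acc |= 86<<7 -> acc=11020 shift=14
  byte[14]=0x4D cont=0 payload=0x4D=77: acc |= 77<<14 -> acc=1272588 shift=21 [end]
Varint 6: bytes[12:15] = 8C D6 4D -> value 1272588 (3 byte(s))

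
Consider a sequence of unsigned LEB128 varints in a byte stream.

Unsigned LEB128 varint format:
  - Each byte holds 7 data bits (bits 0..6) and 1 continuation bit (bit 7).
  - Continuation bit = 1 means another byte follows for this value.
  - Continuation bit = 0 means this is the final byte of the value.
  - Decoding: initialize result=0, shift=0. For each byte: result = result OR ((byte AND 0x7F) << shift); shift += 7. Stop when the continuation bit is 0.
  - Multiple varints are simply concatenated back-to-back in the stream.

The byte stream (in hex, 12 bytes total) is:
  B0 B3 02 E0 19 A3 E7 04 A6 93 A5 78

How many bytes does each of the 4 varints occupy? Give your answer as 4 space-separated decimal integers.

Answer: 3 2 3 4

Derivation:
  byte[0]=0xB0 cont=1 payload=0x30=48: acc |= 48<<0 -> acc=48 shift=7
  byte[1]=0xB3 cont=1 payload=0x33=51: acc |= 51<<7 -> acc=6576 shift=14
  byte[2]=0x02 cont=0 payload=0x02=2: acc |= 2<<14 -> acc=39344 shift=21 [end]
Varint 1: bytes[0:3] = B0 B3 02 -> value 39344 (3 byte(s))
  byte[3]=0xE0 cont=1 payload=0x60=96: acc |= 96<<0 -> acc=96 shift=7
  byte[4]=0x19 cont=0 payload=0x19=25: acc |= 25<<7 -> acc=3296 shift=14 [end]
Varint 2: bytes[3:5] = E0 19 -> value 3296 (2 byte(s))
  byte[5]=0xA3 cont=1 payload=0x23=35: acc |= 35<<0 -> acc=35 shift=7
  byte[6]=0xE7 cont=1 payload=0x67=103: acc |= 103<<7 -> acc=13219 shift=14
  byte[7]=0x04 cont=0 payload=0x04=4: acc |= 4<<14 -> acc=78755 shift=21 [end]
Varint 3: bytes[5:8] = A3 E7 04 -> value 78755 (3 byte(s))
  byte[8]=0xA6 cont=1 payload=0x26=38: acc |= 38<<0 -> acc=38 shift=7
  byte[9]=0x93 cont=1 payload=0x13=19: acc |= 19<<7 -> acc=2470 shift=14
  byte[10]=0xA5 cont=1 payload=0x25=37: acc |= 37<<14 -> acc=608678 shift=21
  byte[11]=0x78 cont=0 payload=0x78=120: acc |= 120<<21 -> acc=252266918 shift=28 [end]
Varint 4: bytes[8:12] = A6 93 A5 78 -> value 252266918 (4 byte(s))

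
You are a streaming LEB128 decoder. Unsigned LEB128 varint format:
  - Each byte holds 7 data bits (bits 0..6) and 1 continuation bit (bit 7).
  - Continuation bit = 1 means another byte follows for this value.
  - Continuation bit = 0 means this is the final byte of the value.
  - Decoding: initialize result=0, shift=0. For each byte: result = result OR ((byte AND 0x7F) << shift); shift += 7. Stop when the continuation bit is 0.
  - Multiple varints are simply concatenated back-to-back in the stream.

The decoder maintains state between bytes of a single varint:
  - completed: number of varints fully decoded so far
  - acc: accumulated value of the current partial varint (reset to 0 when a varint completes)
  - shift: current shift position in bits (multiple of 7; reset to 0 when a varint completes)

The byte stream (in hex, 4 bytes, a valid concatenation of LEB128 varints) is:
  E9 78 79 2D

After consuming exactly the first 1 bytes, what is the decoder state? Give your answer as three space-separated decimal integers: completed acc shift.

byte[0]=0xE9 cont=1 payload=0x69: acc |= 105<<0 -> completed=0 acc=105 shift=7

Answer: 0 105 7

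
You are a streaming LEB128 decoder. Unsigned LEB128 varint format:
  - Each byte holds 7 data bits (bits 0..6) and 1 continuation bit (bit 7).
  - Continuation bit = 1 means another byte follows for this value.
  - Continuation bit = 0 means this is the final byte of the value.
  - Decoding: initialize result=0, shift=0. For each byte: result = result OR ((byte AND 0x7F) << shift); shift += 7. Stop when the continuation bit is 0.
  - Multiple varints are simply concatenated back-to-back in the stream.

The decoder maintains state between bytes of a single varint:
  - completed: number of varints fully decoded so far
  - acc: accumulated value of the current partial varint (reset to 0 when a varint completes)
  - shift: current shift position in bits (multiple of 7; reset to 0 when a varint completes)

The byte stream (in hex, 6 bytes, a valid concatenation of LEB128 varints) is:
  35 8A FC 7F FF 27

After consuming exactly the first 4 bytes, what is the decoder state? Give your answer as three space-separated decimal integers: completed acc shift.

byte[0]=0x35 cont=0 payload=0x35: varint #1 complete (value=53); reset -> completed=1 acc=0 shift=0
byte[1]=0x8A cont=1 payload=0x0A: acc |= 10<<0 -> completed=1 acc=10 shift=7
byte[2]=0xFC cont=1 payload=0x7C: acc |= 124<<7 -> completed=1 acc=15882 shift=14
byte[3]=0x7F cont=0 payload=0x7F: varint #2 complete (value=2096650); reset -> completed=2 acc=0 shift=0

Answer: 2 0 0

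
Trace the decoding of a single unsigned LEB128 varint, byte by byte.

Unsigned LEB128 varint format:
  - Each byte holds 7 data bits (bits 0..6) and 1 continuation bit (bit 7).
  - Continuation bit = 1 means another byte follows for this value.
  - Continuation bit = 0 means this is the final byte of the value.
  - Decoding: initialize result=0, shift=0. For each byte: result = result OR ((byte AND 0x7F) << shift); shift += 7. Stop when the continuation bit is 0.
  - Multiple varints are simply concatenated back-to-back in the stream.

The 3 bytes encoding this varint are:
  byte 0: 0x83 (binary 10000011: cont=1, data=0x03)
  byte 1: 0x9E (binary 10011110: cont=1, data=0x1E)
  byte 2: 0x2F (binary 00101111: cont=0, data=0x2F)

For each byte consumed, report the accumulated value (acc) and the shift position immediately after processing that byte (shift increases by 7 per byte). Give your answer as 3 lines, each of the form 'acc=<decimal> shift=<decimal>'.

byte 0=0x83: payload=0x03=3, contrib = 3<<0 = 3; acc -> 3, shift -> 7
byte 1=0x9E: payload=0x1E=30, contrib = 30<<7 = 3840; acc -> 3843, shift -> 14
byte 2=0x2F: payload=0x2F=47, contrib = 47<<14 = 770048; acc -> 773891, shift -> 21

Answer: acc=3 shift=7
acc=3843 shift=14
acc=773891 shift=21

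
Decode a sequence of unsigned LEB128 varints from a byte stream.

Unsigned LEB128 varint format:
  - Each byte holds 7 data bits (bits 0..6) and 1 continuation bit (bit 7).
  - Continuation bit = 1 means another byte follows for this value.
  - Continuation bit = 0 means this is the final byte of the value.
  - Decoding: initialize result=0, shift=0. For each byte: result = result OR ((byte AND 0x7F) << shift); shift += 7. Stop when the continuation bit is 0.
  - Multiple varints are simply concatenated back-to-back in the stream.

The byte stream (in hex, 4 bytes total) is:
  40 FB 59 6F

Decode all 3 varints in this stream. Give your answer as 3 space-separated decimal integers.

  byte[0]=0x40 cont=0 payload=0x40=64: acc |= 64<<0 -> acc=64 shift=7 [end]
Varint 1: bytes[0:1] = 40 -> value 64 (1 byte(s))
  byte[1]=0xFB cont=1 payload=0x7B=123: acc |= 123<<0 -> acc=123 shift=7
  byte[2]=0x59 cont=0 payload=0x59=89: acc |= 89<<7 -> acc=11515 shift=14 [end]
Varint 2: bytes[1:3] = FB 59 -> value 11515 (2 byte(s))
  byte[3]=0x6F cont=0 payload=0x6F=111: acc |= 111<<0 -> acc=111 shift=7 [end]
Varint 3: bytes[3:4] = 6F -> value 111 (1 byte(s))

Answer: 64 11515 111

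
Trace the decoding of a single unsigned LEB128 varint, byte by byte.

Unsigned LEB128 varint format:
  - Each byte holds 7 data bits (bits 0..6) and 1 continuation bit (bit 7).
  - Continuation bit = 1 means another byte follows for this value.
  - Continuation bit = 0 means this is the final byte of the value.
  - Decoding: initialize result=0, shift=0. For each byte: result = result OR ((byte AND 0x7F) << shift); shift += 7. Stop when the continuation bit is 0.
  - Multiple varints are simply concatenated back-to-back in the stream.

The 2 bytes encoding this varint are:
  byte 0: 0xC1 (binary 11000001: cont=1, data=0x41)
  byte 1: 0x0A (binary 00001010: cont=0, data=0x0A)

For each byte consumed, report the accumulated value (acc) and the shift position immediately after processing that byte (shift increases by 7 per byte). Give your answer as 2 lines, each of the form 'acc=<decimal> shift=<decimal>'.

Answer: acc=65 shift=7
acc=1345 shift=14

Derivation:
byte 0=0xC1: payload=0x41=65, contrib = 65<<0 = 65; acc -> 65, shift -> 7
byte 1=0x0A: payload=0x0A=10, contrib = 10<<7 = 1280; acc -> 1345, shift -> 14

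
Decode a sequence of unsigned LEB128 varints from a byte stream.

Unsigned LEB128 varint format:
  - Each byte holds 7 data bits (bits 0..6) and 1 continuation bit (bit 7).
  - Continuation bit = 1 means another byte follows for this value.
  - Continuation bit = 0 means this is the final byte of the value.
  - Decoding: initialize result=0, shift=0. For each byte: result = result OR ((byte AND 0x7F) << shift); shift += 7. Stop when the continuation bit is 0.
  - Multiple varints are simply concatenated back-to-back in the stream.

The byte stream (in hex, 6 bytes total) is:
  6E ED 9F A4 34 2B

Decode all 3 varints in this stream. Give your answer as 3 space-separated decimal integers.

  byte[0]=0x6E cont=0 payload=0x6E=110: acc |= 110<<0 -> acc=110 shift=7 [end]
Varint 1: bytes[0:1] = 6E -> value 110 (1 byte(s))
  byte[1]=0xED cont=1 payload=0x6D=109: acc |= 109<<0 -> acc=109 shift=7
  byte[2]=0x9F cont=1 payload=0x1F=31: acc |= 31<<7 -> acc=4077 shift=14
  byte[3]=0xA4 cont=1 payload=0x24=36: acc |= 36<<14 -> acc=593901 shift=21
  byte[4]=0x34 cont=0 payload=0x34=52: acc |= 52<<21 -> acc=109645805 shift=28 [end]
Varint 2: bytes[1:5] = ED 9F A4 34 -> value 109645805 (4 byte(s))
  byte[5]=0x2B cont=0 payload=0x2B=43: acc |= 43<<0 -> acc=43 shift=7 [end]
Varint 3: bytes[5:6] = 2B -> value 43 (1 byte(s))

Answer: 110 109645805 43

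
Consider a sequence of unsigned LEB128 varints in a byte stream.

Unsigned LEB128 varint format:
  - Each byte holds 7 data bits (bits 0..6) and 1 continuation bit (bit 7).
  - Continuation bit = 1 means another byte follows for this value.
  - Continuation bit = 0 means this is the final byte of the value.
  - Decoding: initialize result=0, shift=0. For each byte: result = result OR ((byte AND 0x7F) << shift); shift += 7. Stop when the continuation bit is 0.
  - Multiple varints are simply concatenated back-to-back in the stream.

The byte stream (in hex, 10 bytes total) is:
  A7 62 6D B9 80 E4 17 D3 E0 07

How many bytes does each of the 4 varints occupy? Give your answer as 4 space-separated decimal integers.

  byte[0]=0xA7 cont=1 payload=0x27=39: acc |= 39<<0 -> acc=39 shift=7
  byte[1]=0x62 cont=0 payload=0x62=98: acc |= 98<<7 -> acc=12583 shift=14 [end]
Varint 1: bytes[0:2] = A7 62 -> value 12583 (2 byte(s))
  byte[2]=0x6D cont=0 payload=0x6D=109: acc |= 109<<0 -> acc=109 shift=7 [end]
Varint 2: bytes[2:3] = 6D -> value 109 (1 byte(s))
  byte[3]=0xB9 cont=1 payload=0x39=57: acc |= 57<<0 -> acc=57 shift=7
  byte[4]=0x80 cont=1 payload=0x00=0: acc |= 0<<7 -> acc=57 shift=14
  byte[5]=0xE4 cont=1 payload=0x64=100: acc |= 100<<14 -> acc=1638457 shift=21
  byte[6]=0x17 cont=0 payload=0x17=23: acc |= 23<<21 -> acc=49872953 shift=28 [end]
Varint 3: bytes[3:7] = B9 80 E4 17 -> value 49872953 (4 byte(s))
  byte[7]=0xD3 cont=1 payload=0x53=83: acc |= 83<<0 -> acc=83 shift=7
  byte[8]=0xE0 cont=1 payload=0x60=96: acc |= 96<<7 -> acc=12371 shift=14
  byte[9]=0x07 cont=0 payload=0x07=7: acc |= 7<<14 -> acc=127059 shift=21 [end]
Varint 4: bytes[7:10] = D3 E0 07 -> value 127059 (3 byte(s))

Answer: 2 1 4 3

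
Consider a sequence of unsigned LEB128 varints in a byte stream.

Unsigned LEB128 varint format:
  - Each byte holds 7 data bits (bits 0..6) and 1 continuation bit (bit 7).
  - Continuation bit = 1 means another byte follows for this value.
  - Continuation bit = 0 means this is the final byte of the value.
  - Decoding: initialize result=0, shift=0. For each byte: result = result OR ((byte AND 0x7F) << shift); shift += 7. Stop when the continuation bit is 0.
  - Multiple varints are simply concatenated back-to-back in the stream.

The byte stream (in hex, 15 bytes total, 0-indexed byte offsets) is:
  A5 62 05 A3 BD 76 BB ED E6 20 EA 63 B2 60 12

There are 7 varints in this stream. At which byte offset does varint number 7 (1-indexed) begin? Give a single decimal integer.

  byte[0]=0xA5 cont=1 payload=0x25=37: acc |= 37<<0 -> acc=37 shift=7
  byte[1]=0x62 cont=0 payload=0x62=98: acc |= 98<<7 -> acc=12581 shift=14 [end]
Varint 1: bytes[0:2] = A5 62 -> value 12581 (2 byte(s))
  byte[2]=0x05 cont=0 payload=0x05=5: acc |= 5<<0 -> acc=5 shift=7 [end]
Varint 2: bytes[2:3] = 05 -> value 5 (1 byte(s))
  byte[3]=0xA3 cont=1 payload=0x23=35: acc |= 35<<0 -> acc=35 shift=7
  byte[4]=0xBD cont=1 payload=0x3D=61: acc |= 61<<7 -> acc=7843 shift=14
  byte[5]=0x76 cont=0 payload=0x76=118: acc |= 118<<14 -> acc=1941155 shift=21 [end]
Varint 3: bytes[3:6] = A3 BD 76 -> value 1941155 (3 byte(s))
  byte[6]=0xBB cont=1 payload=0x3B=59: acc |= 59<<0 -> acc=59 shift=7
  byte[7]=0xED cont=1 payload=0x6D=109: acc |= 109<<7 -> acc=14011 shift=14
  byte[8]=0xE6 cont=1 payload=0x66=102: acc |= 102<<14 -> acc=1685179 shift=21
  byte[9]=0x20 cont=0 payload=0x20=32: acc |= 32<<21 -> acc=68794043 shift=28 [end]
Varint 4: bytes[6:10] = BB ED E6 20 -> value 68794043 (4 byte(s))
  byte[10]=0xEA cont=1 payload=0x6A=106: acc |= 106<<0 -> acc=106 shift=7
  byte[11]=0x63 cont=0 payload=0x63=99: acc |= 99<<7 -> acc=12778 shift=14 [end]
Varint 5: bytes[10:12] = EA 63 -> value 12778 (2 byte(s))
  byte[12]=0xB2 cont=1 payload=0x32=50: acc |= 50<<0 -> acc=50 shift=7
  byte[13]=0x60 cont=0 payload=0x60=96: acc |= 96<<7 -> acc=12338 shift=14 [end]
Varint 6: bytes[12:14] = B2 60 -> value 12338 (2 byte(s))
  byte[14]=0x12 cont=0 payload=0x12=18: acc |= 18<<0 -> acc=18 shift=7 [end]
Varint 7: bytes[14:15] = 12 -> value 18 (1 byte(s))

Answer: 14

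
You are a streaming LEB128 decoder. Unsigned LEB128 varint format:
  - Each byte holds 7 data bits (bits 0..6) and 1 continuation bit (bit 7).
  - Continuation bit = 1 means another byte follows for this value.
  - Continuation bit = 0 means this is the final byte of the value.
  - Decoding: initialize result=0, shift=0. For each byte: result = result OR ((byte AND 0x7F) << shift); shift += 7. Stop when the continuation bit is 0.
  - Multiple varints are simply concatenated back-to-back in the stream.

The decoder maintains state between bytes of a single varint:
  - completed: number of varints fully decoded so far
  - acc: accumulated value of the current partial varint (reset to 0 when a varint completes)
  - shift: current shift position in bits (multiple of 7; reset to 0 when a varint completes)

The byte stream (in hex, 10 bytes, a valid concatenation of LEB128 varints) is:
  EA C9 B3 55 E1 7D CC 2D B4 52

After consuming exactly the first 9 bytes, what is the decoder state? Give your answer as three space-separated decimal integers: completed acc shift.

Answer: 3 52 7

Derivation:
byte[0]=0xEA cont=1 payload=0x6A: acc |= 106<<0 -> completed=0 acc=106 shift=7
byte[1]=0xC9 cont=1 payload=0x49: acc |= 73<<7 -> completed=0 acc=9450 shift=14
byte[2]=0xB3 cont=1 payload=0x33: acc |= 51<<14 -> completed=0 acc=845034 shift=21
byte[3]=0x55 cont=0 payload=0x55: varint #1 complete (value=179102954); reset -> completed=1 acc=0 shift=0
byte[4]=0xE1 cont=1 payload=0x61: acc |= 97<<0 -> completed=1 acc=97 shift=7
byte[5]=0x7D cont=0 payload=0x7D: varint #2 complete (value=16097); reset -> completed=2 acc=0 shift=0
byte[6]=0xCC cont=1 payload=0x4C: acc |= 76<<0 -> completed=2 acc=76 shift=7
byte[7]=0x2D cont=0 payload=0x2D: varint #3 complete (value=5836); reset -> completed=3 acc=0 shift=0
byte[8]=0xB4 cont=1 payload=0x34: acc |= 52<<0 -> completed=3 acc=52 shift=7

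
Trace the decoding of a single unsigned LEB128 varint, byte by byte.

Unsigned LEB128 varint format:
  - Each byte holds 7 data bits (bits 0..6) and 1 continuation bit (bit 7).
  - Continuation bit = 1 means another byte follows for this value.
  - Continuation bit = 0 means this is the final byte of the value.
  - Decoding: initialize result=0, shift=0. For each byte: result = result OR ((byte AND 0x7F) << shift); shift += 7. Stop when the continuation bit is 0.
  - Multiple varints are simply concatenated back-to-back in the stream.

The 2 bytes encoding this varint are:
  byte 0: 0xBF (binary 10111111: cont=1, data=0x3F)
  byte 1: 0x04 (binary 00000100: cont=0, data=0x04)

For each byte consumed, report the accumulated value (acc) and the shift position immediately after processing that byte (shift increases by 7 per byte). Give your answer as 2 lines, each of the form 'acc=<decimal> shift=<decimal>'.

Answer: acc=63 shift=7
acc=575 shift=14

Derivation:
byte 0=0xBF: payload=0x3F=63, contrib = 63<<0 = 63; acc -> 63, shift -> 7
byte 1=0x04: payload=0x04=4, contrib = 4<<7 = 512; acc -> 575, shift -> 14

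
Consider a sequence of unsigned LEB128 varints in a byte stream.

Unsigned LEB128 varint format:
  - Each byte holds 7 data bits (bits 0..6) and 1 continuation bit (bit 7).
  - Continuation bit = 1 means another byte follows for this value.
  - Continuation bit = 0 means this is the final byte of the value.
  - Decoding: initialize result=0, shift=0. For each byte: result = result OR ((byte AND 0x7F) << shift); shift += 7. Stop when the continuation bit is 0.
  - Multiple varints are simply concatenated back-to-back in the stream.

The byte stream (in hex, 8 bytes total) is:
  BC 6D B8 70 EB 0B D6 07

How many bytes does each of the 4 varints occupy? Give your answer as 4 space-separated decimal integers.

Answer: 2 2 2 2

Derivation:
  byte[0]=0xBC cont=1 payload=0x3C=60: acc |= 60<<0 -> acc=60 shift=7
  byte[1]=0x6D cont=0 payload=0x6D=109: acc |= 109<<7 -> acc=14012 shift=14 [end]
Varint 1: bytes[0:2] = BC 6D -> value 14012 (2 byte(s))
  byte[2]=0xB8 cont=1 payload=0x38=56: acc |= 56<<0 -> acc=56 shift=7
  byte[3]=0x70 cont=0 payload=0x70=112: acc |= 112<<7 -> acc=14392 shift=14 [end]
Varint 2: bytes[2:4] = B8 70 -> value 14392 (2 byte(s))
  byte[4]=0xEB cont=1 payload=0x6B=107: acc |= 107<<0 -> acc=107 shift=7
  byte[5]=0x0B cont=0 payload=0x0B=11: acc |= 11<<7 -> acc=1515 shift=14 [end]
Varint 3: bytes[4:6] = EB 0B -> value 1515 (2 byte(s))
  byte[6]=0xD6 cont=1 payload=0x56=86: acc |= 86<<0 -> acc=86 shift=7
  byte[7]=0x07 cont=0 payload=0x07=7: acc |= 7<<7 -> acc=982 shift=14 [end]
Varint 4: bytes[6:8] = D6 07 -> value 982 (2 byte(s))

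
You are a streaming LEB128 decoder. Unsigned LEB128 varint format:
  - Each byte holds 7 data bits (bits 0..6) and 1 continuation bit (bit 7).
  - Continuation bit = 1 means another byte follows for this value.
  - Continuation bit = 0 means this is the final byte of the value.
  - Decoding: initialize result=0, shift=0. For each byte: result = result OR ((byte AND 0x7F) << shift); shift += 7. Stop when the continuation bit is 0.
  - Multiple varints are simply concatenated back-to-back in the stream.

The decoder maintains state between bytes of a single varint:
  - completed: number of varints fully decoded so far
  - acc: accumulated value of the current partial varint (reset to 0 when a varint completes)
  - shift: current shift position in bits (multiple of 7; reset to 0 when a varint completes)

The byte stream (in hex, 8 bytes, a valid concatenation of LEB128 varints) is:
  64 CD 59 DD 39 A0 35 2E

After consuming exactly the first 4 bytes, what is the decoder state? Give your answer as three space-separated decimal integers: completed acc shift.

byte[0]=0x64 cont=0 payload=0x64: varint #1 complete (value=100); reset -> completed=1 acc=0 shift=0
byte[1]=0xCD cont=1 payload=0x4D: acc |= 77<<0 -> completed=1 acc=77 shift=7
byte[2]=0x59 cont=0 payload=0x59: varint #2 complete (value=11469); reset -> completed=2 acc=0 shift=0
byte[3]=0xDD cont=1 payload=0x5D: acc |= 93<<0 -> completed=2 acc=93 shift=7

Answer: 2 93 7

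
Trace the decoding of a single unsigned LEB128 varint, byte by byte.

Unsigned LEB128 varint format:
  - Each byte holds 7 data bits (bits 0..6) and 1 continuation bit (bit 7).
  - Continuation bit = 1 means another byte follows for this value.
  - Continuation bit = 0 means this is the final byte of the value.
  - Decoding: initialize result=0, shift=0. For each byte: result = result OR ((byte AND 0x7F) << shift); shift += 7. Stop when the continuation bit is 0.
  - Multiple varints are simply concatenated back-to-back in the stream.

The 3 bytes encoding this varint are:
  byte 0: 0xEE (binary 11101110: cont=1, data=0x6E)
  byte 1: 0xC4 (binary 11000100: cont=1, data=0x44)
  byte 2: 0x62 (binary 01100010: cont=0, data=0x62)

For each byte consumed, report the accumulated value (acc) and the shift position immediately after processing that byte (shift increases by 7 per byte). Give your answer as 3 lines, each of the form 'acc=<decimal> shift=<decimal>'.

byte 0=0xEE: payload=0x6E=110, contrib = 110<<0 = 110; acc -> 110, shift -> 7
byte 1=0xC4: payload=0x44=68, contrib = 68<<7 = 8704; acc -> 8814, shift -> 14
byte 2=0x62: payload=0x62=98, contrib = 98<<14 = 1605632; acc -> 1614446, shift -> 21

Answer: acc=110 shift=7
acc=8814 shift=14
acc=1614446 shift=21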